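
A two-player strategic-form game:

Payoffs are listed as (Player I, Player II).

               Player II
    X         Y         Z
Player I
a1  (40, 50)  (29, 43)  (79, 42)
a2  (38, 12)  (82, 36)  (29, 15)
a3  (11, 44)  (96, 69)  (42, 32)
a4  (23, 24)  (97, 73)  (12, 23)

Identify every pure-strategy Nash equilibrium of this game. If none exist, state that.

Player I against X: payoffs 40, 38, 11, 23 → best response a1.
Player I against Y: payoffs 29, 82, 96, 97 → best response a4.
Player I against Z: payoffs 79, 29, 42, 12 → best response a1.
Player II against a1: payoffs 50, 43, 42 → best response X.
Player II against a2: payoffs 12, 36, 15 → best response Y.
Player II against a3: payoffs 44, 69, 32 → best response Y.
Player II against a4: payoffs 24, 73, 23 → best response Y.
Mutual best responses: (a1, X); (a4, Y).

The pure Nash equilibria are (a1, X) and (a4, Y).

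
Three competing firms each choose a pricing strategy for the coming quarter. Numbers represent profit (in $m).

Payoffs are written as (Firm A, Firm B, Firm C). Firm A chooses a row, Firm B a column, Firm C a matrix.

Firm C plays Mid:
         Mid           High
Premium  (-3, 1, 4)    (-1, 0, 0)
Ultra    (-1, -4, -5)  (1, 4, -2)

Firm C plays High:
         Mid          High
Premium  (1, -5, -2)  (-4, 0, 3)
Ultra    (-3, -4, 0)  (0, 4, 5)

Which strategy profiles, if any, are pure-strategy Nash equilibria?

The unique pure-strategy Nash equilibrium is (Ultra, High, High).

(Premium, Mid, Mid): Firm A can switch to Ultra (-3 → -1). Not NE.
(Premium, Mid, High): Firm B can switch to High (-5 → 0). Not NE.
(Premium, High, Mid): Firm A can switch to Ultra (-1 → 1). Not NE.
(Premium, High, High): Firm A can switch to Ultra (-4 → 0). Not NE.
(Ultra, Mid, Mid): Firm B can switch to High (-4 → 4). Not NE.
(Ultra, Mid, High): Firm A can switch to Premium (-3 → 1). Not NE.
(Ultra, High, Mid): Firm C can switch to High (-2 → 5). Not NE.
(Ultra, High, High): Firm A gets 0, best alternative -4; Firm B gets 4, best alternative -4; Firm C gets 5, best alternative -2. No profitable deviation — NE.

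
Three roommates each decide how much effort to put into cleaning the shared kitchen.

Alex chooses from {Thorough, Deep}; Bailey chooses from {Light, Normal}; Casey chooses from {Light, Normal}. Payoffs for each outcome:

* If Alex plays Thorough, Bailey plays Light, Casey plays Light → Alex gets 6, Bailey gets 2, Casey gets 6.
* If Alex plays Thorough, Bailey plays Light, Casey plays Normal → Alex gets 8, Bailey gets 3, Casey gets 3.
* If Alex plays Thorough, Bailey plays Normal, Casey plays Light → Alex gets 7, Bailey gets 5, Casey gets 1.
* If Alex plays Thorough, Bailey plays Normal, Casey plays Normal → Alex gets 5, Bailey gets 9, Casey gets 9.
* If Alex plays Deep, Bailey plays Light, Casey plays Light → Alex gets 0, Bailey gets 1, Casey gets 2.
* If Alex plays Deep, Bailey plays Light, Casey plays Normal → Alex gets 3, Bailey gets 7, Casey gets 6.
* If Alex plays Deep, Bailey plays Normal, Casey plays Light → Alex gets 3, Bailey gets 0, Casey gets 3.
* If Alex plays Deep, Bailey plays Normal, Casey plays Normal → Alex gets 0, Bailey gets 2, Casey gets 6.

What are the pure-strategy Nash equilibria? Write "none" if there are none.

Alex against (Light, Light): payoffs 6, 0 → best response Thorough.
Alex against (Light, Normal): payoffs 8, 3 → best response Thorough.
Alex against (Normal, Light): payoffs 7, 3 → best response Thorough.
Alex against (Normal, Normal): payoffs 5, 0 → best response Thorough.
Bailey against (Thorough, Light): payoffs 2, 5 → best response Normal.
Bailey against (Thorough, Normal): payoffs 3, 9 → best response Normal.
Bailey against (Deep, Light): payoffs 1, 0 → best response Light.
Bailey against (Deep, Normal): payoffs 7, 2 → best response Light.
Casey against (Thorough, Light): payoffs 6, 3 → best response Light.
Casey against (Thorough, Normal): payoffs 1, 9 → best response Normal.
Casey against (Deep, Light): payoffs 2, 6 → best response Normal.
Casey against (Deep, Normal): payoffs 3, 6 → best response Normal.
Mutual best responses: (Thorough, Normal, Normal).

The unique pure-strategy Nash equilibrium is (Thorough, Normal, Normal).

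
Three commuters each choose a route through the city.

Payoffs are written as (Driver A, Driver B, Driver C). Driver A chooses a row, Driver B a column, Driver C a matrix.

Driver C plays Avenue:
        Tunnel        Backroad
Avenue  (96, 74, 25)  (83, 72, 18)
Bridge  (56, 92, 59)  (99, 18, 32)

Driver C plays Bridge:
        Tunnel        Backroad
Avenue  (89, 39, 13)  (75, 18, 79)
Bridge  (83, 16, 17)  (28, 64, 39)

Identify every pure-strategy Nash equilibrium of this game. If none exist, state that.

Pure NE: (Avenue, Tunnel, Avenue)

Driver A against (Tunnel, Avenue): payoffs 96, 56 → best response Avenue.
Driver A against (Tunnel, Bridge): payoffs 89, 83 → best response Avenue.
Driver A against (Backroad, Avenue): payoffs 83, 99 → best response Bridge.
Driver A against (Backroad, Bridge): payoffs 75, 28 → best response Avenue.
Driver B against (Avenue, Avenue): payoffs 74, 72 → best response Tunnel.
Driver B against (Avenue, Bridge): payoffs 39, 18 → best response Tunnel.
Driver B against (Bridge, Avenue): payoffs 92, 18 → best response Tunnel.
Driver B against (Bridge, Bridge): payoffs 16, 64 → best response Backroad.
Driver C against (Avenue, Tunnel): payoffs 25, 13 → best response Avenue.
Driver C against (Avenue, Backroad): payoffs 18, 79 → best response Bridge.
Driver C against (Bridge, Tunnel): payoffs 59, 17 → best response Avenue.
Driver C against (Bridge, Backroad): payoffs 32, 39 → best response Bridge.
Mutual best responses: (Avenue, Tunnel, Avenue).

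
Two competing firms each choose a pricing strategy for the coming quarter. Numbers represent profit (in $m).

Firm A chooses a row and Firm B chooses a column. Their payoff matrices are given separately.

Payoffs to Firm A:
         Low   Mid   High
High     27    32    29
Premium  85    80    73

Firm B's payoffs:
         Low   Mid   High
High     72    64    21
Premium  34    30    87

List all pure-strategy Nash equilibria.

(Premium, High)

(High, Low): Firm A can switch to Premium (27 → 85). Not NE.
(High, Mid): Firm A can switch to Premium (32 → 80). Not NE.
(High, High): Firm A can switch to Premium (29 → 73). Not NE.
(Premium, Low): Firm B can switch to High (34 → 87). Not NE.
(Premium, Mid): Firm B can switch to Low (30 → 34). Not NE.
(Premium, High): Firm A gets 73, best alternative 29; Firm B gets 87, best alternative 34. No profitable deviation — NE.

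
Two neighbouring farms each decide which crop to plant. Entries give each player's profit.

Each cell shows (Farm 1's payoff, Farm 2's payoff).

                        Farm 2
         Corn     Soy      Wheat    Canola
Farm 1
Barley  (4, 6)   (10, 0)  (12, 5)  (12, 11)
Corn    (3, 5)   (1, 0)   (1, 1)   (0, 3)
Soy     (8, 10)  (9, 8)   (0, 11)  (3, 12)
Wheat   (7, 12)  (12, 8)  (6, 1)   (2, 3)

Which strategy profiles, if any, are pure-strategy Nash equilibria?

Mark each player's best response to every combination of opponents' strategies; a profile where every player is best-responding is a pure Nash equilibrium.
Farm 1 against Corn: payoffs 4, 3, 8, 7 → best response Soy.
Farm 1 against Soy: payoffs 10, 1, 9, 12 → best response Wheat.
Farm 1 against Wheat: payoffs 12, 1, 0, 6 → best response Barley.
Farm 1 against Canola: payoffs 12, 0, 3, 2 → best response Barley.
Farm 2 against Barley: payoffs 6, 0, 5, 11 → best response Canola.
Farm 2 against Corn: payoffs 5, 0, 1, 3 → best response Corn.
Farm 2 against Soy: payoffs 10, 8, 11, 12 → best response Canola.
Farm 2 against Wheat: payoffs 12, 8, 1, 3 → best response Corn.
Mutual best responses: (Barley, Canola).

(Barley, Canola)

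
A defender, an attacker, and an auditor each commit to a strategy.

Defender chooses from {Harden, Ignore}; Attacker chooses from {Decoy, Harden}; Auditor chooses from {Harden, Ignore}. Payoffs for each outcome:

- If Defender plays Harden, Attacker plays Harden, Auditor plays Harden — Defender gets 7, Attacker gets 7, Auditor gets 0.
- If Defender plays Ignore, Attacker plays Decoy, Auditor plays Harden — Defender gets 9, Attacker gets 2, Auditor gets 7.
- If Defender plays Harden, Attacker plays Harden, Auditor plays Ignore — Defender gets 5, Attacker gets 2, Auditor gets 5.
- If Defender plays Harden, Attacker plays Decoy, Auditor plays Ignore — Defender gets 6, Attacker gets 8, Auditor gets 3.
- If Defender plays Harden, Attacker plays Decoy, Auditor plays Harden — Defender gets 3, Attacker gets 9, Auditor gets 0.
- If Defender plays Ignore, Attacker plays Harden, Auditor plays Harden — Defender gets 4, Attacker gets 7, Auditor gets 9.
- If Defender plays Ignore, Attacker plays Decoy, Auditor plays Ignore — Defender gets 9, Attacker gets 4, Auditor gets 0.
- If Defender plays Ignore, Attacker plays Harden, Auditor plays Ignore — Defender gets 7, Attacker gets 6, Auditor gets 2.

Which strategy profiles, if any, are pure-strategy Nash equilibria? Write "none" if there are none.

(Harden, Decoy, Harden): Defender can switch to Ignore (3 → 9). Not NE.
(Harden, Decoy, Ignore): Defender can switch to Ignore (6 → 9). Not NE.
(Harden, Harden, Harden): Attacker can switch to Decoy (7 → 9). Not NE.
(Harden, Harden, Ignore): Defender can switch to Ignore (5 → 7). Not NE.
(Ignore, Decoy, Harden): Attacker can switch to Harden (2 → 7). Not NE.
(Ignore, Decoy, Ignore): Attacker can switch to Harden (4 → 6). Not NE.
(The remaining 2 profiles each have a profitable deviation by the same check.)

There is no pure-strategy Nash equilibrium.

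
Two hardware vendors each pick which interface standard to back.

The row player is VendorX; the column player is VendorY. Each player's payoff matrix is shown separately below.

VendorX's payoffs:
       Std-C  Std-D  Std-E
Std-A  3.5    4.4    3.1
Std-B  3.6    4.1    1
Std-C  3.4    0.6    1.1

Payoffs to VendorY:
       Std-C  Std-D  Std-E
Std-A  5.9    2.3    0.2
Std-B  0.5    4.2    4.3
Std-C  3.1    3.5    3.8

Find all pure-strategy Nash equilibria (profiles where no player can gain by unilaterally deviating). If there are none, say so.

none

For each player, find the best response to each opponent profile; mutual best responses are the pure NE.
VendorX against Std-C: payoffs 3.5, 3.6, 3.4 → best response Std-B.
VendorX against Std-D: payoffs 4.4, 4.1, 0.6 → best response Std-A.
VendorX against Std-E: payoffs 3.1, 1, 1.1 → best response Std-A.
VendorY against Std-A: payoffs 5.9, 2.3, 0.2 → best response Std-C.
VendorY against Std-B: payoffs 0.5, 4.2, 4.3 → best response Std-E.
VendorY against Std-C: payoffs 3.1, 3.5, 3.8 → best response Std-E.
No profile is a mutual best response for all players.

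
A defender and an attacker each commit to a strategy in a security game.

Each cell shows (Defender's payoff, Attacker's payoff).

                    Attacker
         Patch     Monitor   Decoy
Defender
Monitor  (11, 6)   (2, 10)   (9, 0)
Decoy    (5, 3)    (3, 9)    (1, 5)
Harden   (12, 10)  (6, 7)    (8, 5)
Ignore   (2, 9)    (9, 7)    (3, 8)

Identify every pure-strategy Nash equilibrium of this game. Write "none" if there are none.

Defender against Patch: payoffs 11, 5, 12, 2 → best response Harden.
Defender against Monitor: payoffs 2, 3, 6, 9 → best response Ignore.
Defender against Decoy: payoffs 9, 1, 8, 3 → best response Monitor.
Attacker against Monitor: payoffs 6, 10, 0 → best response Monitor.
Attacker against Decoy: payoffs 3, 9, 5 → best response Monitor.
Attacker against Harden: payoffs 10, 7, 5 → best response Patch.
Attacker against Ignore: payoffs 9, 7, 8 → best response Patch.
Mutual best responses: (Harden, Patch).

(Harden, Patch)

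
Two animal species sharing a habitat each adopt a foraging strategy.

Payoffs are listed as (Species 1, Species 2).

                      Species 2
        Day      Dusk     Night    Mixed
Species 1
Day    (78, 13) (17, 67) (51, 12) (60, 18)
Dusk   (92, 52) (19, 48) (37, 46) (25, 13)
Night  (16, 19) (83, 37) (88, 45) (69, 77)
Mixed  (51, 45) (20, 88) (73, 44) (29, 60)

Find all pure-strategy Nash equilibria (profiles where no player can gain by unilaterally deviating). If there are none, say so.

Species 1 against Day: payoffs 78, 92, 16, 51 → best response Dusk.
Species 1 against Dusk: payoffs 17, 19, 83, 20 → best response Night.
Species 1 against Night: payoffs 51, 37, 88, 73 → best response Night.
Species 1 against Mixed: payoffs 60, 25, 69, 29 → best response Night.
Species 2 against Day: payoffs 13, 67, 12, 18 → best response Dusk.
Species 2 against Dusk: payoffs 52, 48, 46, 13 → best response Day.
Species 2 against Night: payoffs 19, 37, 45, 77 → best response Mixed.
Species 2 against Mixed: payoffs 45, 88, 44, 60 → best response Dusk.
Mutual best responses: (Dusk, Day); (Night, Mixed).

Pure-strategy Nash equilibria: (Dusk, Day), (Night, Mixed)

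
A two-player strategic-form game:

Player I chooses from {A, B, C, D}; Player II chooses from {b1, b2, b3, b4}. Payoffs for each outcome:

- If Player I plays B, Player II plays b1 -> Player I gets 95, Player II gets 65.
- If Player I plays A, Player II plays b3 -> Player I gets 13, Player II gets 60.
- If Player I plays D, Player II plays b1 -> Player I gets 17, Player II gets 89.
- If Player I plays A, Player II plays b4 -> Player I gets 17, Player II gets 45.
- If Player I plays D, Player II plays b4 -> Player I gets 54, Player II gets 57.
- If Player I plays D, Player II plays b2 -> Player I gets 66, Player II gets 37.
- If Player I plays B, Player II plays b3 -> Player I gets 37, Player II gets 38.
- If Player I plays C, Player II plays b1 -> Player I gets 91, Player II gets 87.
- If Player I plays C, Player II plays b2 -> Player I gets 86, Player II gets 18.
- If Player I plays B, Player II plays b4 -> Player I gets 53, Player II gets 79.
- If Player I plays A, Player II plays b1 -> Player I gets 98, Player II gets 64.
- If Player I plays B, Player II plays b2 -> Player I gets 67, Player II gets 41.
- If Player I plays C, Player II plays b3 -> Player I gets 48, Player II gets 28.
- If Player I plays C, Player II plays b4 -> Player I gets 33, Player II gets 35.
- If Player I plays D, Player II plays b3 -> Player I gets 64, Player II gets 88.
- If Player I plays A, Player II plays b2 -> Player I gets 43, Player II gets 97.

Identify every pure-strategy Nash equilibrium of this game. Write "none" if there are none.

This game has no pure Nash equilibrium.

(A, b1): Player II can switch to b2 (64 → 97). Not NE.
(A, b2): Player I can switch to B (43 → 67). Not NE.
(A, b3): Player I can switch to B (13 → 37). Not NE.
(A, b4): Player I can switch to B (17 → 53). Not NE.
(B, b1): Player I can switch to A (95 → 98). Not NE.
(B, b2): Player I can switch to C (67 → 86). Not NE.
(B, b3): Player I can switch to C (37 → 48). Not NE.
(B, b4): Player I can switch to D (53 → 54). Not NE.
(The remaining 8 profiles each have a profitable deviation by the same check.)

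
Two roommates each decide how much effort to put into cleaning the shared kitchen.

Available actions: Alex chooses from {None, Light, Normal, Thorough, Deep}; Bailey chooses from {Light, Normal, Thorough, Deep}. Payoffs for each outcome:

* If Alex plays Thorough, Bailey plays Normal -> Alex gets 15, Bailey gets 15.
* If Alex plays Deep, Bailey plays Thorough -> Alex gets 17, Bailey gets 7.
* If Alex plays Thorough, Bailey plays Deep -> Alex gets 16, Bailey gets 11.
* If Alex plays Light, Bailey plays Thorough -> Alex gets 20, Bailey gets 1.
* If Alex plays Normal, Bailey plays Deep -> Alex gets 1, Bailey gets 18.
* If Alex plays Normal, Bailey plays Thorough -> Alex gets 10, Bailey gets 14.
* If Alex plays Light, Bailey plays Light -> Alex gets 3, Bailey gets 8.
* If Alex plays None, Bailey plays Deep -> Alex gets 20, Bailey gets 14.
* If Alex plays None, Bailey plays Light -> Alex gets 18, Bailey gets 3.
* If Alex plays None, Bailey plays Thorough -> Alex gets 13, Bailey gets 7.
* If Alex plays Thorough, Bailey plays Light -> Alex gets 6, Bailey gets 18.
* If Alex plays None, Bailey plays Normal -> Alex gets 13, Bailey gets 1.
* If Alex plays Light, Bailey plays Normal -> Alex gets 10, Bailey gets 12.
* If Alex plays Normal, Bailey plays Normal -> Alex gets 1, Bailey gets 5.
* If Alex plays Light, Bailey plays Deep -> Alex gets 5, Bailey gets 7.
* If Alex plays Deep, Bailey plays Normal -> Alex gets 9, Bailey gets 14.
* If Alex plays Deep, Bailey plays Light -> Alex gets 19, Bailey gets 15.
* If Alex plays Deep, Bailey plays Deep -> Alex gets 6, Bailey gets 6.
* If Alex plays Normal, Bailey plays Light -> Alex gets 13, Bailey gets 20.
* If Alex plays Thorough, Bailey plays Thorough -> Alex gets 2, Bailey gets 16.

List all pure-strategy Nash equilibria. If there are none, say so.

(None, Deep), (Deep, Light)

For each strategy profile, look for a profitable unilateral deviation.
(None, Light): Alex can switch to Deep (18 → 19). Not NE.
(None, Normal): Alex can switch to Thorough (13 → 15). Not NE.
(None, Thorough): Alex can switch to Light (13 → 20). Not NE.
(None, Deep): Alex gets 20, best alternative 16; Bailey gets 14, best alternative 7. No profitable deviation — NE.
(Light, Light): Alex can switch to None (3 → 18). Not NE.
(Light, Normal): Alex can switch to None (10 → 13). Not NE.
(Light, Thorough): Bailey can switch to Light (1 → 8). Not NE.
(Light, Deep): Alex can switch to None (5 → 20). Not NE.
(Normal, Light): Alex can switch to None (13 → 18). Not NE.
(Deep, Light): Alex gets 19, best alternative 18; Bailey gets 15, best alternative 14. No profitable deviation — NE.
(The remaining 10 profiles each have a profitable deviation by the same check.)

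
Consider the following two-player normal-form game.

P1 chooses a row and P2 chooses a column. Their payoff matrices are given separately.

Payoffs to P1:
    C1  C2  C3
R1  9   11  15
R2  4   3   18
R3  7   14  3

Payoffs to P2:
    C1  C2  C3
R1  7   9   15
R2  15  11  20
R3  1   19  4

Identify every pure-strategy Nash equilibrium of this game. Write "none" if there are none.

The pure Nash equilibria are (R2, C3), (R3, C2).

Mark each player's best response to every combination of opponents' strategies; a profile where every player is best-responding is a pure Nash equilibrium.
P1 against C1: payoffs 9, 4, 7 → best response R1.
P1 against C2: payoffs 11, 3, 14 → best response R3.
P1 against C3: payoffs 15, 18, 3 → best response R2.
P2 against R1: payoffs 7, 9, 15 → best response C3.
P2 against R2: payoffs 15, 11, 20 → best response C3.
P2 against R3: payoffs 1, 19, 4 → best response C2.
Mutual best responses: (R2, C3); (R3, C2).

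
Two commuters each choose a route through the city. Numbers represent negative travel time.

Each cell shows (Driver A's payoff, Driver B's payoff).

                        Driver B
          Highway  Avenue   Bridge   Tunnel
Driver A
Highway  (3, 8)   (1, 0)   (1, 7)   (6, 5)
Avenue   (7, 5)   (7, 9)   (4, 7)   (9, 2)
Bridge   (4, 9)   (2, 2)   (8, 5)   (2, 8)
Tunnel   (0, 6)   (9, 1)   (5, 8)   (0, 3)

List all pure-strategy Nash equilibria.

Driver A against Highway: payoffs 3, 7, 4, 0 → best response Avenue.
Driver A against Avenue: payoffs 1, 7, 2, 9 → best response Tunnel.
Driver A against Bridge: payoffs 1, 4, 8, 5 → best response Bridge.
Driver A against Tunnel: payoffs 6, 9, 2, 0 → best response Avenue.
Driver B against Highway: payoffs 8, 0, 7, 5 → best response Highway.
Driver B against Avenue: payoffs 5, 9, 7, 2 → best response Avenue.
Driver B against Bridge: payoffs 9, 2, 5, 8 → best response Highway.
Driver B against Tunnel: payoffs 6, 1, 8, 3 → best response Bridge.
No profile is a mutual best response for all players.

There is no pure-strategy Nash equilibrium.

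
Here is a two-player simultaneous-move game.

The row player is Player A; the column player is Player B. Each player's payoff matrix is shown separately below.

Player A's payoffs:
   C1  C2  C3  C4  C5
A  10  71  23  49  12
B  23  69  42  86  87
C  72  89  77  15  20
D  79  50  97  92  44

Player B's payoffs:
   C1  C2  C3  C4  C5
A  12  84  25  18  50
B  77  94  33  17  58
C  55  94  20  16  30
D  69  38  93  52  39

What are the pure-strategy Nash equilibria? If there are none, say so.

Pure-strategy Nash equilibria: (C, C2) and (D, C3)

Check each profile: it is a Nash equilibrium iff no player can strictly gain by switching unilaterally.
(A, C1): Player A can switch to B (10 → 23). Not NE.
(A, C2): Player A can switch to C (71 → 89). Not NE.
(A, C3): Player A can switch to B (23 → 42). Not NE.
(A, C4): Player A can switch to B (49 → 86). Not NE.
(A, C5): Player A can switch to B (12 → 87). Not NE.
(B, C1): Player A can switch to C (23 → 72). Not NE.
(B, C2): Player A can switch to A (69 → 71). Not NE.
(B, C3): Player A can switch to C (42 → 77). Not NE.
(B, C4): Player A can switch to D (86 → 92). Not NE.
(B, C5): Player B can switch to C1 (58 → 77). Not NE.
(C, C1): Player A can switch to D (72 → 79). Not NE.
(C, C2): Player A gets 89, best alternative 71; Player B gets 94, best alternative 55. No profitable deviation — NE.
(C, C3): Player A can switch to D (77 → 97). Not NE.
(D, C3): Player A gets 97, best alternative 77; Player B gets 93, best alternative 69. No profitable deviation — NE.
(The remaining 6 profiles each have a profitable deviation by the same check.)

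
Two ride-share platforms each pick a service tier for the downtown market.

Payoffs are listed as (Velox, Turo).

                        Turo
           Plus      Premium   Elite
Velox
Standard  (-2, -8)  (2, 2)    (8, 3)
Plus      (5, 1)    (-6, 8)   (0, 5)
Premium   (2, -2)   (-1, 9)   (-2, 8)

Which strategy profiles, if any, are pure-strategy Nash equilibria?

Velox against Plus: payoffs -2, 5, 2 → best response Plus.
Velox against Premium: payoffs 2, -6, -1 → best response Standard.
Velox against Elite: payoffs 8, 0, -2 → best response Standard.
Turo against Standard: payoffs -8, 2, 3 → best response Elite.
Turo against Plus: payoffs 1, 8, 5 → best response Premium.
Turo against Premium: payoffs -2, 9, 8 → best response Premium.
Mutual best responses: (Standard, Elite).

Pure NE: (Standard, Elite)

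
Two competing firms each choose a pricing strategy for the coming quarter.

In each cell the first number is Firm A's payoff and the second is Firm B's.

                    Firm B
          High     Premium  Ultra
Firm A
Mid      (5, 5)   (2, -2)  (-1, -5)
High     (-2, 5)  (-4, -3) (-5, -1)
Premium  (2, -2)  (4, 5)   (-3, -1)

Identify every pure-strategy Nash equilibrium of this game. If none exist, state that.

(Mid, High): Firm A gets 5, best alternative 2; Firm B gets 5, best alternative -2. No profitable deviation — NE.
(Mid, Premium): Firm A can switch to Premium (2 → 4). Not NE.
(Mid, Ultra): Firm B can switch to High (-5 → 5). Not NE.
(High, High): Firm A can switch to Mid (-2 → 5). Not NE.
(High, Premium): Firm A can switch to Mid (-4 → 2). Not NE.
(High, Ultra): Firm A can switch to Mid (-5 → -1). Not NE.
(Premium, High): Firm A can switch to Mid (2 → 5). Not NE.
(Premium, Premium): Firm A gets 4, best alternative 2; Firm B gets 5, best alternative -1. No profitable deviation — NE.
(Premium, Ultra): Firm A can switch to Mid (-3 → -1). Not NE.

The pure Nash equilibria are (Mid, High) and (Premium, Premium).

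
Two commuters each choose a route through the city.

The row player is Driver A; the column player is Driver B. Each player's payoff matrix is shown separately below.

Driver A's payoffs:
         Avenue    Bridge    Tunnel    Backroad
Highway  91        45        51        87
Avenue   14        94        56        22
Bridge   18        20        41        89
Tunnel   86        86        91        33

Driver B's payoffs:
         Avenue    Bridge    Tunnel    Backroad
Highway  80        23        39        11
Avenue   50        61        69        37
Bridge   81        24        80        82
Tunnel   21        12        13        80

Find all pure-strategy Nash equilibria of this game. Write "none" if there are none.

(Highway, Avenue): Driver A gets 91, best alternative 86; Driver B gets 80, best alternative 39. No profitable deviation — NE.
(Highway, Bridge): Driver A can switch to Avenue (45 → 94). Not NE.
(Highway, Tunnel): Driver A can switch to Avenue (51 → 56). Not NE.
(Highway, Backroad): Driver A can switch to Bridge (87 → 89). Not NE.
(Avenue, Avenue): Driver A can switch to Highway (14 → 91). Not NE.
(Avenue, Bridge): Driver B can switch to Tunnel (61 → 69). Not NE.
(Avenue, Tunnel): Driver A can switch to Tunnel (56 → 91). Not NE.
(Avenue, Backroad): Driver A can switch to Highway (22 → 87). Not NE.
(Bridge, Avenue): Driver A can switch to Highway (18 → 91). Not NE.
(Bridge, Bridge): Driver A can switch to Highway (20 → 45). Not NE.
(Bridge, Tunnel): Driver A can switch to Highway (41 → 51). Not NE.
(Bridge, Backroad): Driver A gets 89, best alternative 87; Driver B gets 82, best alternative 81. No profitable deviation — NE.
(Tunnel, Avenue): Driver A can switch to Highway (86 → 91). Not NE.
(Tunnel, Bridge): Driver A can switch to Avenue (86 → 94). Not NE.
(The remaining 2 profiles each have a profitable deviation by the same check.)

(Highway, Avenue), (Bridge, Backroad)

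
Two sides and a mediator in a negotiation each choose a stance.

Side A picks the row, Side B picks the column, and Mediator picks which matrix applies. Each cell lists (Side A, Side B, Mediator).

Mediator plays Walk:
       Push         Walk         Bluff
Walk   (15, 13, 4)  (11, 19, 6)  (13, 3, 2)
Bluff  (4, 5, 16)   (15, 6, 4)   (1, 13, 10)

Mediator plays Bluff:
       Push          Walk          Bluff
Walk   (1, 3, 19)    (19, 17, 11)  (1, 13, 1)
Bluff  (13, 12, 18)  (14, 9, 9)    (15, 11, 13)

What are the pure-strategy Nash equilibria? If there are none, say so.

Check each profile: it is a Nash equilibrium iff no player can strictly gain by switching unilaterally.
(Walk, Push, Walk): Side B can switch to Walk (13 → 19). Not NE.
(Walk, Push, Bluff): Side A can switch to Bluff (1 → 13). Not NE.
(Walk, Walk, Walk): Side A can switch to Bluff (11 → 15). Not NE.
(Walk, Walk, Bluff): Side A gets 19, best alternative 14; Side B gets 17, best alternative 13; Mediator gets 11, best alternative 6. No profitable deviation — NE.
(Walk, Bluff, Walk): Side B can switch to Push (3 → 13). Not NE.
(Walk, Bluff, Bluff): Side A can switch to Bluff (1 → 15). Not NE.
(Bluff, Push, Walk): Side A can switch to Walk (4 → 15). Not NE.
(Bluff, Push, Bluff): Side A gets 13, best alternative 1; Side B gets 12, best alternative 11; Mediator gets 18, best alternative 16. No profitable deviation — NE.
(Bluff, Walk, Walk): Side B can switch to Bluff (6 → 13). Not NE.
(Bluff, Walk, Bluff): Side A can switch to Walk (14 → 19). Not NE.
(The remaining 2 profiles each have a profitable deviation by the same check.)

Pure-strategy Nash equilibria: (Walk, Walk, Bluff) and (Bluff, Push, Bluff)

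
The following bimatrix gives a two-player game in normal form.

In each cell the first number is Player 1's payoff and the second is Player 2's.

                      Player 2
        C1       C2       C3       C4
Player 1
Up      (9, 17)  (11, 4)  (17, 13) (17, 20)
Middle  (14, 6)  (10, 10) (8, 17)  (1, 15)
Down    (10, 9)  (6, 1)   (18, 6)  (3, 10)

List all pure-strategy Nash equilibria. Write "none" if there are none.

Player 1 against C1: payoffs 9, 14, 10 → best response Middle.
Player 1 against C2: payoffs 11, 10, 6 → best response Up.
Player 1 against C3: payoffs 17, 8, 18 → best response Down.
Player 1 against C4: payoffs 17, 1, 3 → best response Up.
Player 2 against Up: payoffs 17, 4, 13, 20 → best response C4.
Player 2 against Middle: payoffs 6, 10, 17, 15 → best response C3.
Player 2 against Down: payoffs 9, 1, 6, 10 → best response C4.
Mutual best responses: (Up, C4).

(Up, C4)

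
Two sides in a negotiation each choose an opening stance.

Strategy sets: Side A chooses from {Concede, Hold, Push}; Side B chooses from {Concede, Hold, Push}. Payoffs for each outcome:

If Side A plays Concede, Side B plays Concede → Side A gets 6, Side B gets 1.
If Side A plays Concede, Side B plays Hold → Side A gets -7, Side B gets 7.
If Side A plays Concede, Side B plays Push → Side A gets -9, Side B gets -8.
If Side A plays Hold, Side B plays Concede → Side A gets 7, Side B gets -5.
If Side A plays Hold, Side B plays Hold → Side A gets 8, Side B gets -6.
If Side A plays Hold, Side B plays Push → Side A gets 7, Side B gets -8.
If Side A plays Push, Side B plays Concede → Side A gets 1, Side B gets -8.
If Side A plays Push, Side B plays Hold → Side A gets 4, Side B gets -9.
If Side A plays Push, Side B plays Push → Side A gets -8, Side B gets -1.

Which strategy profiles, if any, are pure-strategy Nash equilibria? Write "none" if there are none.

Check each profile: it is a Nash equilibrium iff no player can strictly gain by switching unilaterally.
(Concede, Concede): Side A can switch to Hold (6 → 7). Not NE.
(Concede, Hold): Side A can switch to Hold (-7 → 8). Not NE.
(Concede, Push): Side A can switch to Hold (-9 → 7). Not NE.
(Hold, Concede): Side A gets 7, best alternative 6; Side B gets -5, best alternative -6. No profitable deviation — NE.
(Hold, Hold): Side B can switch to Concede (-6 → -5). Not NE.
(Hold, Push): Side B can switch to Concede (-8 → -5). Not NE.
(Push, Concede): Side A can switch to Concede (1 → 6). Not NE.
(Push, Hold): Side A can switch to Hold (4 → 8). Not NE.
(Push, Push): Side A can switch to Hold (-8 → 7). Not NE.

(Hold, Concede)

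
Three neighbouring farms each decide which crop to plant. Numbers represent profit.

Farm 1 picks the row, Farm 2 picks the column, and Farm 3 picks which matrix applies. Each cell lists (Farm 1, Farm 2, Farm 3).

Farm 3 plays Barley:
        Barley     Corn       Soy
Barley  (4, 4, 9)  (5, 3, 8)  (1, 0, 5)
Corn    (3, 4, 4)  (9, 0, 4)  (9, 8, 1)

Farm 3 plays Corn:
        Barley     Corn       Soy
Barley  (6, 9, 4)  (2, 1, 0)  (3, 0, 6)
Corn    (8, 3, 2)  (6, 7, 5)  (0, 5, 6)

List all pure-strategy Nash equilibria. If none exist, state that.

For each player, find the best response to each opponent profile; mutual best responses are the pure NE.
Farm 1 against (Barley, Barley): payoffs 4, 3 → best response Barley.
Farm 1 against (Barley, Corn): payoffs 6, 8 → best response Corn.
Farm 1 against (Corn, Barley): payoffs 5, 9 → best response Corn.
Farm 1 against (Corn, Corn): payoffs 2, 6 → best response Corn.
Farm 1 against (Soy, Barley): payoffs 1, 9 → best response Corn.
Farm 1 against (Soy, Corn): payoffs 3, 0 → best response Barley.
Farm 2 against (Barley, Barley): payoffs 4, 3, 0 → best response Barley.
Farm 2 against (Barley, Corn): payoffs 9, 1, 0 → best response Barley.
Farm 2 against (Corn, Barley): payoffs 4, 0, 8 → best response Soy.
Farm 2 against (Corn, Corn): payoffs 3, 7, 5 → best response Corn.
Farm 3 against (Barley, Barley): payoffs 9, 4 → best response Barley.
Farm 3 against (Barley, Corn): payoffs 8, 0 → best response Barley.
Farm 3 against (Barley, Soy): payoffs 5, 6 → best response Corn.
Farm 3 against (Corn, Barley): payoffs 4, 2 → best response Barley.
Farm 3 against (Corn, Corn): payoffs 4, 5 → best response Corn.
Farm 3 against (Corn, Soy): payoffs 1, 6 → best response Corn.
Mutual best responses: (Barley, Barley, Barley); (Corn, Corn, Corn).

The pure Nash equilibria are (Barley, Barley, Barley); (Corn, Corn, Corn).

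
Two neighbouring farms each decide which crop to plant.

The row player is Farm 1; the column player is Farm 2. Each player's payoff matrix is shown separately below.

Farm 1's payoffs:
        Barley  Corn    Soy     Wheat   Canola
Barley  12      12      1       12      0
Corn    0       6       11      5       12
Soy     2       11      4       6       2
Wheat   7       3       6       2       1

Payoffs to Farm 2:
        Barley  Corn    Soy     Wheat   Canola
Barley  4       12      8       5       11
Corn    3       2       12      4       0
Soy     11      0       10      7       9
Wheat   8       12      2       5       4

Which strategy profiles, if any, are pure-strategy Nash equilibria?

Pure-strategy Nash equilibria: (Barley, Corn) and (Corn, Soy)

(Barley, Barley): Farm 2 can switch to Corn (4 → 12). Not NE.
(Barley, Corn): Farm 1 gets 12, best alternative 11; Farm 2 gets 12, best alternative 11. No profitable deviation — NE.
(Barley, Soy): Farm 1 can switch to Corn (1 → 11). Not NE.
(Barley, Wheat): Farm 2 can switch to Corn (5 → 12). Not NE.
(Barley, Canola): Farm 1 can switch to Corn (0 → 12). Not NE.
(Corn, Barley): Farm 1 can switch to Barley (0 → 12). Not NE.
(Corn, Corn): Farm 1 can switch to Barley (6 → 12). Not NE.
(Corn, Soy): Farm 1 gets 11, best alternative 6; Farm 2 gets 12, best alternative 4. No profitable deviation — NE.
(Corn, Wheat): Farm 1 can switch to Barley (5 → 12). Not NE.
(Corn, Canola): Farm 2 can switch to Barley (0 → 3). Not NE.
(Soy, Barley): Farm 1 can switch to Barley (2 → 12). Not NE.
(Soy, Corn): Farm 1 can switch to Barley (11 → 12). Not NE.
(The remaining 8 profiles each have a profitable deviation by the same check.)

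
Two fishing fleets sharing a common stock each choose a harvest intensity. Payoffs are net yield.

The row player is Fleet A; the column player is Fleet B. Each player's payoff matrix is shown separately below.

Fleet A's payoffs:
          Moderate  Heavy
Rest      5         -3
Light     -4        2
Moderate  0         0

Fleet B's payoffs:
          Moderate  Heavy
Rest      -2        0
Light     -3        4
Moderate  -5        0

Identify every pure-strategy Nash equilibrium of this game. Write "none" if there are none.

Fleet A against Moderate: payoffs 5, -4, 0 → best response Rest.
Fleet A against Heavy: payoffs -3, 2, 0 → best response Light.
Fleet B against Rest: payoffs -2, 0 → best response Heavy.
Fleet B against Light: payoffs -3, 4 → best response Heavy.
Fleet B against Moderate: payoffs -5, 0 → best response Heavy.
Mutual best responses: (Light, Heavy).

(Light, Heavy)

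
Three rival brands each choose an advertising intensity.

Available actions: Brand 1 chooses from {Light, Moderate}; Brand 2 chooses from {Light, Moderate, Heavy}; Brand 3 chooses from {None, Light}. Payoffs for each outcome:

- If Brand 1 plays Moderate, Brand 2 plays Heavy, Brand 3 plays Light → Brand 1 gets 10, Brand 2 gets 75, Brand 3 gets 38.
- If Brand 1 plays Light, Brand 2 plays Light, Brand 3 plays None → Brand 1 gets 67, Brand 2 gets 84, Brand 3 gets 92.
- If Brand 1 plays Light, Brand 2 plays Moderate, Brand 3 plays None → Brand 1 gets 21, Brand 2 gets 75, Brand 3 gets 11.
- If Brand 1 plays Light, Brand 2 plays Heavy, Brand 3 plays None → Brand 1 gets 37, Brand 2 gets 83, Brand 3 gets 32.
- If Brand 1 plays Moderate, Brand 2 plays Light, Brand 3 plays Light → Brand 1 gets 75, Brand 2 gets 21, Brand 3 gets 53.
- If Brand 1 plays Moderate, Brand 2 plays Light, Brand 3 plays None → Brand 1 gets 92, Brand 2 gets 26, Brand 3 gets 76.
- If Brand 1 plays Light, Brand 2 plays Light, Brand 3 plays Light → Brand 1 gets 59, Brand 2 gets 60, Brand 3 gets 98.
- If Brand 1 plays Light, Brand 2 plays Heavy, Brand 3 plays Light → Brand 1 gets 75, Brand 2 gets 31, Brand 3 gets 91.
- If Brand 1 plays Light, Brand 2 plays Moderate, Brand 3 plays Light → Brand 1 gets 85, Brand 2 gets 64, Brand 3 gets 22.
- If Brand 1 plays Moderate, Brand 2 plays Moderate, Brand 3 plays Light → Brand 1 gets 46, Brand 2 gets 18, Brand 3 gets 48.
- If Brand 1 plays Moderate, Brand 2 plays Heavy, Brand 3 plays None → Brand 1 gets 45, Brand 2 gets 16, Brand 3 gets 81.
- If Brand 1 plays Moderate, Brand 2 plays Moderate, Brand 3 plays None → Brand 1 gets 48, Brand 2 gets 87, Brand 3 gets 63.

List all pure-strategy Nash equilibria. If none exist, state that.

Mark each player's best response to every combination of opponents' strategies; a profile where every player is best-responding is a pure Nash equilibrium.
Brand 1 against (Light, None): payoffs 67, 92 → best response Moderate.
Brand 1 against (Light, Light): payoffs 59, 75 → best response Moderate.
Brand 1 against (Moderate, None): payoffs 21, 48 → best response Moderate.
Brand 1 against (Moderate, Light): payoffs 85, 46 → best response Light.
Brand 1 against (Heavy, None): payoffs 37, 45 → best response Moderate.
Brand 1 against (Heavy, Light): payoffs 75, 10 → best response Light.
Brand 2 against (Light, None): payoffs 84, 75, 83 → best response Light.
Brand 2 against (Light, Light): payoffs 60, 64, 31 → best response Moderate.
Brand 2 against (Moderate, None): payoffs 26, 87, 16 → best response Moderate.
Brand 2 against (Moderate, Light): payoffs 21, 18, 75 → best response Heavy.
Brand 3 against (Light, Light): payoffs 92, 98 → best response Light.
Brand 3 against (Light, Moderate): payoffs 11, 22 → best response Light.
Brand 3 against (Light, Heavy): payoffs 32, 91 → best response Light.
Brand 3 against (Moderate, Light): payoffs 76, 53 → best response None.
Brand 3 against (Moderate, Moderate): payoffs 63, 48 → best response None.
Brand 3 against (Moderate, Heavy): payoffs 81, 38 → best response None.
Mutual best responses: (Light, Moderate, Light); (Moderate, Moderate, None).

The pure Nash equilibria are (Light, Moderate, Light); (Moderate, Moderate, None).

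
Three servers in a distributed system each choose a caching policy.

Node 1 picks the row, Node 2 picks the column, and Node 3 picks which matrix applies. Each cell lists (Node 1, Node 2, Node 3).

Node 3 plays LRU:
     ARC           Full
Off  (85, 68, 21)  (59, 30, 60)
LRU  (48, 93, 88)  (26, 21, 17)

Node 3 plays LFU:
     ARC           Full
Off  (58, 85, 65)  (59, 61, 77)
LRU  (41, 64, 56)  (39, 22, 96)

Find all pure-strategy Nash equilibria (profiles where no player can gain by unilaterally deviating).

Pure NE: (Off, ARC, LFU)

Node 1 against (ARC, LRU): payoffs 85, 48 → best response Off.
Node 1 against (ARC, LFU): payoffs 58, 41 → best response Off.
Node 1 against (Full, LRU): payoffs 59, 26 → best response Off.
Node 1 against (Full, LFU): payoffs 59, 39 → best response Off.
Node 2 against (Off, LRU): payoffs 68, 30 → best response ARC.
Node 2 against (Off, LFU): payoffs 85, 61 → best response ARC.
Node 2 against (LRU, LRU): payoffs 93, 21 → best response ARC.
Node 2 against (LRU, LFU): payoffs 64, 22 → best response ARC.
Node 3 against (Off, ARC): payoffs 21, 65 → best response LFU.
Node 3 against (Off, Full): payoffs 60, 77 → best response LFU.
Node 3 against (LRU, ARC): payoffs 88, 56 → best response LRU.
Node 3 against (LRU, Full): payoffs 17, 96 → best response LFU.
Mutual best responses: (Off, ARC, LFU).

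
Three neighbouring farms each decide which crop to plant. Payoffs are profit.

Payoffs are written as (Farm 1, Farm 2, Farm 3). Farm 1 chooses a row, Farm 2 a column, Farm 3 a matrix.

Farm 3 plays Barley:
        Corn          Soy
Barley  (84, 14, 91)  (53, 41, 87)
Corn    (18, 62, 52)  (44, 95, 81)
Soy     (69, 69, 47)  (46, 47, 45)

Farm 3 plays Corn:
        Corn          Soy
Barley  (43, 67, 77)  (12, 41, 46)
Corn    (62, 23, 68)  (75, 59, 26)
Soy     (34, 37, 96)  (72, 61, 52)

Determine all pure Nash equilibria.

(Barley, Corn, Barley): Farm 2 can switch to Soy (14 → 41). Not NE.
(Barley, Corn, Corn): Farm 1 can switch to Corn (43 → 62). Not NE.
(Barley, Soy, Barley): Farm 1 gets 53, best alternative 46; Farm 2 gets 41, best alternative 14; Farm 3 gets 87, best alternative 46. No profitable deviation — NE.
(Barley, Soy, Corn): Farm 1 can switch to Corn (12 → 75). Not NE.
(Corn, Corn, Barley): Farm 1 can switch to Barley (18 → 84). Not NE.
(Corn, Corn, Corn): Farm 2 can switch to Soy (23 → 59). Not NE.
(Corn, Soy, Barley): Farm 1 can switch to Barley (44 → 53). Not NE.
(Corn, Soy, Corn): Farm 3 can switch to Barley (26 → 81). Not NE.
(Soy, Corn, Barley): Farm 1 can switch to Barley (69 → 84). Not NE.
(The remaining 3 profiles each have a profitable deviation by the same check.)

(Barley, Soy, Barley)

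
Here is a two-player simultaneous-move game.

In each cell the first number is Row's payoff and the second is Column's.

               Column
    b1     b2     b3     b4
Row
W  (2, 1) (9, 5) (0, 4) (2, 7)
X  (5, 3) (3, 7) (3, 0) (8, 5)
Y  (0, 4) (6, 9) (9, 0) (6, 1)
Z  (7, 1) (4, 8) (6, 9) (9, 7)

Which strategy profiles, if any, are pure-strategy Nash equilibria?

Row against b1: payoffs 2, 5, 0, 7 → best response Z.
Row against b2: payoffs 9, 3, 6, 4 → best response W.
Row against b3: payoffs 0, 3, 9, 6 → best response Y.
Row against b4: payoffs 2, 8, 6, 9 → best response Z.
Column against W: payoffs 1, 5, 4, 7 → best response b4.
Column against X: payoffs 3, 7, 0, 5 → best response b2.
Column against Y: payoffs 4, 9, 0, 1 → best response b2.
Column against Z: payoffs 1, 8, 9, 7 → best response b3.
No profile is a mutual best response for all players.

This game has no pure Nash equilibrium.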